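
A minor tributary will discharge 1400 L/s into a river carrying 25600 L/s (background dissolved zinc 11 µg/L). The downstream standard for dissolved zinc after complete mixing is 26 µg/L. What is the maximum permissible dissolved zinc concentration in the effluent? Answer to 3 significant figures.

At the limit, (Qr·Cr + Qe·Cₑ)/(Qr + Qe) = 26:
Cₑ = (27000·26 − 25600·11.00) / 1400 = 300.3 µg/L.

300 µg/L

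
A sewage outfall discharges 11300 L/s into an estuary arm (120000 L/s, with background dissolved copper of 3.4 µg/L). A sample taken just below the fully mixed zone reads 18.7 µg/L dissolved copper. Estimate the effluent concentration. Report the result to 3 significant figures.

181 µg/L

Mass balance: 120000·3.400 + 11300·Cₑ = 131300·18.70
→ Cₑ = (131300·18.70 − 120000·3.400) / 11300 = 181.2 µg/L.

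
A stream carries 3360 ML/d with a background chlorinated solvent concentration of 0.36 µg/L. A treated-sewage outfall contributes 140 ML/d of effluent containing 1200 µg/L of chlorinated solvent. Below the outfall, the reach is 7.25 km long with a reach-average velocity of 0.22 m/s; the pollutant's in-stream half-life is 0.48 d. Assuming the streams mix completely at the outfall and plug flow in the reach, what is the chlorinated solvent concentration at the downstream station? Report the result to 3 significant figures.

27.9 µg/L

After mixing, C = (3360·0.3600 + 140.0·1200) / 3500 = 169200/3500 = 48.35 µg/L.
Travel time t = 7.25·1000 / 0.22 = 32950 s = 9.154 h.
Half-life 0.48 d → k = ln 2 / 0.48 = 1.444 d⁻¹.
Decay over the reach: 48.35·exp(−kt) = 48.35·0.5765 = 27.87 µg/L.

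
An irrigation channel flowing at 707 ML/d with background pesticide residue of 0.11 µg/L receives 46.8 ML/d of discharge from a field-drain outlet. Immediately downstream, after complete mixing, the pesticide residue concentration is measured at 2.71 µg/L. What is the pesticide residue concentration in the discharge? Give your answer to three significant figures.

Mass balance: 707.0·0.1100 + 46.80·Cₑ = 753.8·2.710
→ Cₑ = (753.8·2.710 − 707.0·0.1100) / 46.80 = 41.99 µg/L.

42.0 µg/L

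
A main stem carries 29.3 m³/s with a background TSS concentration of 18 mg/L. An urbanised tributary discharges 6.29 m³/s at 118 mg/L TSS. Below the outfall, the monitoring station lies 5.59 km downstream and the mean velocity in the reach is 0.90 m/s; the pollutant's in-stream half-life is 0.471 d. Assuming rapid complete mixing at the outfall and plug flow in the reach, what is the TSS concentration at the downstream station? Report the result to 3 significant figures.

After mixing, C = (29.30·18.00 + 6.290·118.0) / 35.59 = 1270/35.59 = 35.67 mg/L.
Travel time t = 5.59·1000 / 0.90 = 6211 s = 1.725 h.
Half-life 0.471 d → k = ln 2 / 0.471 = 1.472 d⁻¹.
Applying C = C₀e^(−kt): 35.67 × 0.8996 = 32.09 mg/L.

32.1 mg/L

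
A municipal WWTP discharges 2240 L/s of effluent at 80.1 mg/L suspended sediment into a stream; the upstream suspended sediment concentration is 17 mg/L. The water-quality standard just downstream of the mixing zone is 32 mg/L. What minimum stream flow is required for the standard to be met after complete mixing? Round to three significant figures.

Set C_mix = 32: (Q·17.00 + 2240·80.10) / (Q + 2240) = 32
→ Q = 2240·(80.10 − 32)/(32 − 17.00) = 7183 L/s.

7180 L/s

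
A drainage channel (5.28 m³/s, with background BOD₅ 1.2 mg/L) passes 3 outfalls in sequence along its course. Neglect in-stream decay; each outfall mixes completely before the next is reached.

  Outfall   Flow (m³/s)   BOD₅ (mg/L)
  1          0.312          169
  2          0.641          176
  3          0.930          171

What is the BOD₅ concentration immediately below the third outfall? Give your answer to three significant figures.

46.2 mg/L

Below outfall 1: Q → 5.592 m³/s, C = (5.280·1.200 + 0.3120·169.0)/5.592 = 10.56 mg/L.
Below outfall 2: Q → 6.233 m³/s, C = (5.592·10.56 + 0.6410·176.0)/6.233 = 27.58 mg/L.
Below outfall 3: Q → 7.163 m³/s, C = (6.233·27.58 + 0.9300·171.0)/7.163 = 46.20 mg/L.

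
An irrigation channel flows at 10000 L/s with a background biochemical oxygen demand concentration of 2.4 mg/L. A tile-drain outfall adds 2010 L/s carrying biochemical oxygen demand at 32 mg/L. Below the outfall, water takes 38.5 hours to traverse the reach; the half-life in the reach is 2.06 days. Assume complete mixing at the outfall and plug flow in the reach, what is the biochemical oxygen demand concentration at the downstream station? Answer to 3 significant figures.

4.29 mg/L

Conservation of mass: C = (10000·2.400 + 2010·32.00) / 12010 = 88320/12010 = 7.354 mg/L.
Half-life 2.06 d → k = ln 2 / 2.06 = 0.3365 d⁻¹.
After decay, C = 7.354 × e^(−kt) = 7.354 × 0.5829 = 4.286 mg/L.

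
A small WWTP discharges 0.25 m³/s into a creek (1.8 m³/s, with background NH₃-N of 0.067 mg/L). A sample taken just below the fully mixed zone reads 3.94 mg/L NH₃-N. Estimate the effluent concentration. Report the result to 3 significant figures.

31.8 mg/L

Mass balance: 1.800·0.06700 + 0.2500·Cₑ = 2.050·3.940
→ Cₑ = (2.050·3.940 − 1.800·0.06700) / 0.2500 = 31.83 mg/L.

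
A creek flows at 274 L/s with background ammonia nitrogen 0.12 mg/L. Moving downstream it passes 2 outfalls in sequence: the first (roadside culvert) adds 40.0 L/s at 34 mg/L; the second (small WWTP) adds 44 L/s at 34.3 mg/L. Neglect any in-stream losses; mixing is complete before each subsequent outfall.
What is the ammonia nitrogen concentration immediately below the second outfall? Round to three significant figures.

Below outfall 1: Q → 314.0 L/s, C = (274.0·0.1200 + 40.00·34.00)/314.0 = 4.436 mg/L.
Below outfall 2: Q → 358.0 L/s, C = (314.0·4.436 + 44.00·34.30)/358.0 = 8.106 mg/L.

8.11 mg/L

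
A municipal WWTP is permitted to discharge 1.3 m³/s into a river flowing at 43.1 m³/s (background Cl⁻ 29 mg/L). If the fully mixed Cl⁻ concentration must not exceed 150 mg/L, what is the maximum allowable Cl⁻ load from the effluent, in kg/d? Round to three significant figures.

467000 kg/d

Mass balance at the limit: 43.10·29.00 + 1.300·Cₑ = 44.40·150 → Cₑ = 4162 mg/L.
Load = 1.300 m³/s × 4162 g/m³ × 86 400 s/d = 467400 kg/d.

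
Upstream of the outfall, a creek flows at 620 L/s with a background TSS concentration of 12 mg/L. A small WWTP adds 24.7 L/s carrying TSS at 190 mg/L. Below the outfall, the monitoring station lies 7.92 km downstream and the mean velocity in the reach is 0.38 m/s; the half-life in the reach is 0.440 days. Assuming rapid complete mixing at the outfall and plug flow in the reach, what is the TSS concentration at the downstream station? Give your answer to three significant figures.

After mixing, C = (620.0·12.00 + 24.70·190.0) / 644.7 = 12130/644.7 = 18.82 mg/L.
Travel time t = 7.92·1000 / 0.38 = 20840 s = 5.789 h.
Half-life 0.440 d → k = ln 2 / 0.440 = 1.575 d⁻¹.
Decay over the reach: 18.82·exp(−kt) = 18.82·0.6839 = 12.87 mg/L.

12.9 mg/L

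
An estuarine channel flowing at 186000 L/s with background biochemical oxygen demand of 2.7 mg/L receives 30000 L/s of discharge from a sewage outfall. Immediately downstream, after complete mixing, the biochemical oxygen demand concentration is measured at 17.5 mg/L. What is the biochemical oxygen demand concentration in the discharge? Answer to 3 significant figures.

Mass balance: 186000·2.700 + 30000·Cₑ = 216000·17.50
→ Cₑ = (216000·17.50 − 186000·2.700) / 30000 = 109.3 mg/L.

109 mg/L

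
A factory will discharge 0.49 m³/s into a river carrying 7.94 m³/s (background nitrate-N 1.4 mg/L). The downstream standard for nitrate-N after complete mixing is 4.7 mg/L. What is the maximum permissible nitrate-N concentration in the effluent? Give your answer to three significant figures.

58.2 mg/L

At the limit, (Qr·Cr + Qe·Cₑ)/(Qr + Qe) = 4.7:
Cₑ = (8.430·4.7 − 7.940·1.400) / 0.4900 = 58.17 mg/L.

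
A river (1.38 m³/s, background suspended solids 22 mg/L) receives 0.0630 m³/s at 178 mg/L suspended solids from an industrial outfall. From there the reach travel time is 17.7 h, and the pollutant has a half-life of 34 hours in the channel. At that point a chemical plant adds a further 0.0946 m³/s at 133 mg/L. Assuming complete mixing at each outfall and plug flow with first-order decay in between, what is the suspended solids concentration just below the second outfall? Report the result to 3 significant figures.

After mixing, C = (1.380·22.00 + 0.06300·178.0) / 1.443 = 41.57/1.443 = 28.81 mg/L; combined flow 1.443 m³/s.
Half-life 34 h → k = ln 2 / 34 = 0.02039 h⁻¹ = 0.4893 d⁻¹.
After decay, C = 28.81 × e^(−kt) = 28.81 × 0.6971 = 20.08 mg/L.
At the second outfall, C = (1.443·20.08 + 0.09460·133.0) / (1.443 + 0.09460) = 27.03 mg/L.

27.0 mg/L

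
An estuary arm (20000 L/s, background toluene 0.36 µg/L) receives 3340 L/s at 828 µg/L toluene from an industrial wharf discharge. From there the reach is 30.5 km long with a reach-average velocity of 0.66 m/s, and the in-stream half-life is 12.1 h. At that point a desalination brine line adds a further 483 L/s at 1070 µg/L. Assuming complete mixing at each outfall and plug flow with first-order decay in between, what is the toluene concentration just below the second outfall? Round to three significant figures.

77.5 µg/L

Mass balance: C = (20000·0.3600 + 3340·828.0) / 23340 = 2773000/23340 = 118.8 µg/L; combined flow 23340 L/s.
Travel time t = 30.5·1000 / 0.66 = 46210 s = 12.84 h.
Half-life 12.1 h → k = ln 2 / 12.1 = 0.05728 h⁻¹ = 1.375 d⁻¹.
Applying C = C₀e^(−kt): 118.8 × 0.4793 = 56.94 µg/L.
At the second outfall, C = (23340·56.94 + 483.0·1070) / (23340 + 483.0) = 77.48 µg/L.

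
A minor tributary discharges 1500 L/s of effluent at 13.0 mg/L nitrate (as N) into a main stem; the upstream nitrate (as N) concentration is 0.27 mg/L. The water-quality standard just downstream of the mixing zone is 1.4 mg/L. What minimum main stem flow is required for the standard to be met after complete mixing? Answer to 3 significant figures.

Set C_mix = 1.4: (Q·0.2700 + 1500·13.00) / (Q + 1500) = 1.4
→ Q = 1500·(13.00 − 1.4)/(1.4 − 0.2700) = 15400 L/s.

15400 L/s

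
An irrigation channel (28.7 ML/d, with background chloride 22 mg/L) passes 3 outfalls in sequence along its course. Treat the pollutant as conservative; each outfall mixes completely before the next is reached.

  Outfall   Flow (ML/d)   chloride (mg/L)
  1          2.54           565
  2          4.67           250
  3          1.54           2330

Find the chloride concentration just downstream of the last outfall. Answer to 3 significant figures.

182 mg/L

After outfall 1: Q = 28.70 + 2.540 = 31.24 ML/d; C = (28.70·22.00 + 2.540·565.0)/31.24 = 66.15 mg/L.
After outfall 2: Q = 31.24 + 4.670 = 35.91 ML/d; C = (31.24·66.15 + 4.670·250.0)/35.91 = 90.06 mg/L.
After outfall 3: Q = 35.91 + 1.540 = 37.45 ML/d; C = (35.91·90.06 + 1.540·2330)/37.45 = 182.2 mg/L.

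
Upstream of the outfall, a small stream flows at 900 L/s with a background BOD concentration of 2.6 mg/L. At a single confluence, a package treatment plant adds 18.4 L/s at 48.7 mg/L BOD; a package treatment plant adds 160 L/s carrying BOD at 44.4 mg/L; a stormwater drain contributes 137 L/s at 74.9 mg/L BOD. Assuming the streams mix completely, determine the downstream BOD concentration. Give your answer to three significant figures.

17.0 mg/L

Mixed concentration C = ΣQC/ΣQ = (900.0·2.600 + 18.40·48.70 + 160.0·44.40 + 137.0·74.90) / 1215 = 20600/1215 = 16.95 mg/L.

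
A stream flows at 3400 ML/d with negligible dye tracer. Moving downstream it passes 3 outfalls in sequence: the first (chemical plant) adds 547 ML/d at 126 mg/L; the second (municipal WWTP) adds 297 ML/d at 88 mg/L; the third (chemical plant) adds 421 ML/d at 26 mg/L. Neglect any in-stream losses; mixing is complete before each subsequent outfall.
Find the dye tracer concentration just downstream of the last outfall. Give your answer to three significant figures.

22.7 mg/L

After outfall 1: Q = 3400 + 547.0 = 3947 ML/d; C = (3400·0 + 547.0·126.0)/3947 = 17.46 mg/L.
After outfall 2: Q = 3947 + 297.0 = 4244 ML/d; C = (3947·17.46 + 297.0·88.00)/4244 = 22.40 mg/L.
After outfall 3: Q = 4244 + 421.0 = 4665 ML/d; C = (4244·22.40 + 421.0·26.00)/4665 = 22.72 mg/L.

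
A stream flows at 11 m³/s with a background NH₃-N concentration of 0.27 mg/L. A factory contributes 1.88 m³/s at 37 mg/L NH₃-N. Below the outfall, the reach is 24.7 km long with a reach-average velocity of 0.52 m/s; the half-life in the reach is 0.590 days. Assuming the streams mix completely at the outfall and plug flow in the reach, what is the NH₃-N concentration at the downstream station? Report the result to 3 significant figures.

Mass balance: C = (11.00·0.2700 + 1.880·37.00) / 12.88 = 72.53/12.88 = 5.631 mg/L.
Travel time t = 24.7·1000 / 0.52 = 47500 s = 13.19 h.
Half-life 0.590 d → k = ln 2 / 0.590 = 1.175 d⁻¹.
Decay over the reach: 5.631·exp(−kt) = 5.631·0.5242 = 2.952 mg/L.

2.95 mg/L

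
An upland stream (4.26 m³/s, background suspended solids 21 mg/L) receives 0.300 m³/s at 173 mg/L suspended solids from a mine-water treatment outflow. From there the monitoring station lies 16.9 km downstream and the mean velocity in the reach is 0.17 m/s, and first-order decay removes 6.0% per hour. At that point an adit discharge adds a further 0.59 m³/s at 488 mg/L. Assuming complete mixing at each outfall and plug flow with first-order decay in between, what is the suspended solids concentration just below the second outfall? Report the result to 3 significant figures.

60.9 mg/L

Mixed concentration C = ΣQC/ΣQ = (4.260·21.00 + 0.3000·173.0) / 4.560 = 141.4/4.560 = 31.00 mg/L; combined flow 4.560 m³/s.
Travel time t = 16.9·1000 / 0.17 = 99410 s = 27.61 h.
6.0%/h lost → k = −ln(1 − 0.06) = 0.06188 h⁻¹.
After decay, C = 31.00 × e^(−kt) = 31.00 × 0.1811 = 5.614 mg/L.
At the second outfall, C = (4.560·5.614 + 0.5900·488.0) / (4.560 + 0.5900) = 60.88 mg/L.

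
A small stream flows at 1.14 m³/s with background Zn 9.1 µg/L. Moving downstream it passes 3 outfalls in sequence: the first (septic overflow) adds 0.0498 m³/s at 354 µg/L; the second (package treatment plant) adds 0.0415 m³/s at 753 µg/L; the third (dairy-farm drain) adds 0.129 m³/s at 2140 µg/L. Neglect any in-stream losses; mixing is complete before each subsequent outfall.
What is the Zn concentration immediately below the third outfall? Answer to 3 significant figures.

After outfall 1: Q = 1.140 + 0.04980 = 1.190 m³/s; C = (1.140·9.100 + 0.04980·354.0)/1.190 = 23.54 µg/L.
After outfall 2: Q = 1.190 + 0.04150 = 1.231 m³/s; C = (1.190·23.54 + 0.04150·753.0)/1.231 = 48.12 µg/L.
After outfall 3: Q = 1.231 + 0.1290 = 1.360 m³/s; C = (1.231·48.12 + 0.1290·2140)/1.360 = 246.5 µg/L.

246 µg/L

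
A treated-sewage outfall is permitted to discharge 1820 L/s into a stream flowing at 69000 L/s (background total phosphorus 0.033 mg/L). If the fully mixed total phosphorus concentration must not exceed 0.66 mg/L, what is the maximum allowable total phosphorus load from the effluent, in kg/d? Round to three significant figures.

Mass balance at the limit: 69000·0.03300 + 1820·Cₑ = 70820·0.66 → Cₑ = 24.43 mg/L.
1820 L/s = 1.820 m³/s. Load = 1.820 m³/s × 24.43 g/m³ × 86 400 s/d = 3842 kg/d.

3840 kg/d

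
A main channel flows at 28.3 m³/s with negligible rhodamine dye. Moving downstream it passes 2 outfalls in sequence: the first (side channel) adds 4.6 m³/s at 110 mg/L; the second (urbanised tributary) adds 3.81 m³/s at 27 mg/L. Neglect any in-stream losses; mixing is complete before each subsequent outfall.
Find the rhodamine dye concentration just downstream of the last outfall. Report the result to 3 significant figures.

Outfall 1: combined Q = 32.90 m³/s; C = (28.30·0 + 4.600·110.0)/32.90 = 15.38 mg/L.
Outfall 2: combined Q = 36.71 m³/s; C = (32.90·15.38 + 3.810·27.00)/36.71 = 16.59 mg/L.

16.6 mg/L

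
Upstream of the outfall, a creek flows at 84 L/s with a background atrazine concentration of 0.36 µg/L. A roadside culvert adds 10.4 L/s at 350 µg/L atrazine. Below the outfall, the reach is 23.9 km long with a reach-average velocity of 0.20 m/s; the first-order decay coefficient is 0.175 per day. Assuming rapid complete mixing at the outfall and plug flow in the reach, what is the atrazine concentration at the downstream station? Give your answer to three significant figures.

Conservation of mass: C = (84.00·0.3600 + 10.40·350.0) / 94.40 = 3670/94.40 = 38.88 µg/L.
Travel time t = 23.9·1000 / 0.20 = 119500 s = 33.19 h.
First-order decay: C = 38.88·exp(−k·t) = 38.88·0.7850 = 30.52 µg/L.

30.5 µg/L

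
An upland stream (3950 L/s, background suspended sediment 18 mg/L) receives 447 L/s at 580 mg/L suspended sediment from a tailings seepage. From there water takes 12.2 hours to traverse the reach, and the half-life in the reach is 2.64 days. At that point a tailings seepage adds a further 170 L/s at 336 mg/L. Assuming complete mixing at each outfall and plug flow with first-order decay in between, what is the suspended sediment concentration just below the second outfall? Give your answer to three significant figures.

75.8 mg/L

Flow-weighted average: C = (3950·18.00 + 447.0·580.0) / 4397 = 330400/4397 = 75.13 mg/L; combined flow 4397 L/s.
Half-life 2.64 d → k = ln 2 / 2.64 = 0.2626 d⁻¹.
Decay over the reach: 75.13·exp(−kt) = 75.13·0.8751 = 65.75 mg/L.
At the second outfall, C = (4397·65.75 + 170.0·336.0) / (4397 + 170.0) = 75.81 mg/L.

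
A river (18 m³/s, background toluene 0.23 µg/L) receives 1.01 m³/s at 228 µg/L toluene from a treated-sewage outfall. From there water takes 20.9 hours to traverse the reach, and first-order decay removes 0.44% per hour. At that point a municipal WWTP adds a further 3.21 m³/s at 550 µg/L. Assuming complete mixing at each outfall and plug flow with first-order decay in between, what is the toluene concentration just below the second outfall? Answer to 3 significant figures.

Mass balance: C = (18.00·0.2300 + 1.010·228.0) / 19.01 = 234.4/19.01 = 12.33 µg/L; combined flow 19.01 m³/s.
0.44%/h lost → k = −ln(1 − 0.0044) = 0.004410 h⁻¹.
Applying C = C₀e^(−kt): 12.33 × 0.9120 = 11.25 µg/L.
At the second outfall, C = (19.01·11.25 + 3.210·550.0) / (19.01 + 3.210) = 89.08 µg/L.

89.1 µg/L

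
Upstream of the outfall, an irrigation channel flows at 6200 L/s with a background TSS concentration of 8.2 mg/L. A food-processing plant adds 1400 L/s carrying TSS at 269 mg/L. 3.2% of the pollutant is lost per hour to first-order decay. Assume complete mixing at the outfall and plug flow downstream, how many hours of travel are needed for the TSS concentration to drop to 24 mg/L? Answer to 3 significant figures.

26.2 h

Mass balance: C = (6200·8.200 + 1400·269.0) / 7600 = 427400/7600 = 56.24 mg/L.
3.2%/h lost → k = −ln(1 − 0.032) = 0.03252 h⁻¹.
56.24·exp(−k·t) = 24 → t = ln(56.24/24)/k = 94270 s = 26.18 h.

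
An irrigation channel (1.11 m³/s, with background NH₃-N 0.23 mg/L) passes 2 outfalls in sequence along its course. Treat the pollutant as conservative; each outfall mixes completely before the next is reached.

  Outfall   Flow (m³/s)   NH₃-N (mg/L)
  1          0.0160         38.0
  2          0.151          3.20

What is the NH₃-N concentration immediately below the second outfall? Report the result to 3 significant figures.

1.05 mg/L

Below outfall 1: Q → 1.126 m³/s, C = (1.110·0.2300 + 0.01600·38.00)/1.126 = 0.7667 mg/L.
Below outfall 2: Q → 1.277 m³/s, C = (1.126·0.7667 + 0.1510·3.200)/1.277 = 1.054 mg/L.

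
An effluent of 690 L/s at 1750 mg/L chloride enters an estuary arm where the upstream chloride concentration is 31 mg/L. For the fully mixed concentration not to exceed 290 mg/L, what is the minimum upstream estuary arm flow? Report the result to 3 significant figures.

Set C_mix = 290: (Q·31.00 + 690.0·1750) / (Q + 690.0) = 290
→ Q = 690.0·(1750 − 290)/(290 − 31.00) = 3890 L/s.

3890 L/s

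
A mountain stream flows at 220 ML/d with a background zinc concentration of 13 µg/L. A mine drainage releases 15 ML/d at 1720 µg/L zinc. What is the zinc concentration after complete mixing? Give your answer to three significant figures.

122 µg/L

Flow-weighted average: C = (220.0·13.00 + 15.00·1720) / 235.0 = 28660/235.0 = 122.0 µg/L.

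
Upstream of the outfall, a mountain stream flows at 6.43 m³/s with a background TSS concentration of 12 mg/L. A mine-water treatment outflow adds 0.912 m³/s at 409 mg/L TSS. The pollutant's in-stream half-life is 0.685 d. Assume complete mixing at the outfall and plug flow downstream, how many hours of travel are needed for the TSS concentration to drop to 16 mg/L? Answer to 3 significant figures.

After mixing, C = (6.430·12.00 + 0.9120·409.0) / 7.342 = 450.2/7.342 = 61.31 mg/L.
Half-life 0.685 d → k = ln 2 / 0.685 = 1.012 d⁻¹.
61.31·exp(−k·t) = 16 → t = ln(61.31/16)/k = 114700 s = 31.86 h.

31.9 h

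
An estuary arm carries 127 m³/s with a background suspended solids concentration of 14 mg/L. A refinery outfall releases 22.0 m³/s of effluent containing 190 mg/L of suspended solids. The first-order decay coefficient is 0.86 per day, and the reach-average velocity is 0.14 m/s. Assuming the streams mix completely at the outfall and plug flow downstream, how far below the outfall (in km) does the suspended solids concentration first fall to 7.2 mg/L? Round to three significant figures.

24.1 km

Mixed concentration C = ΣQC/ΣQ = (127.0·14.00 + 22.00·190.0) / 149.0 = 5958/149.0 = 39.99 mg/L.
Set 39.99·exp(−k·t) = 7.2 → t = ln(39.99/7.2)/k = 172200 s = 47.85 h.
Distance = v·t = 0.14·172200 = 24110 m = 24.11 km.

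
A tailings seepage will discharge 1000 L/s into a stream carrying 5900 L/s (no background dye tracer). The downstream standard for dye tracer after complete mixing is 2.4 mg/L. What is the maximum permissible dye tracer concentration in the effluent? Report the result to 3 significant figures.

At the limit, (Qr·Cr + Qe·Cₑ)/(Qr + Qe) = 2.4:
Cₑ = (6900·2.4 − 5900·0) / 1000 = 16.56 mg/L.

16.6 mg/L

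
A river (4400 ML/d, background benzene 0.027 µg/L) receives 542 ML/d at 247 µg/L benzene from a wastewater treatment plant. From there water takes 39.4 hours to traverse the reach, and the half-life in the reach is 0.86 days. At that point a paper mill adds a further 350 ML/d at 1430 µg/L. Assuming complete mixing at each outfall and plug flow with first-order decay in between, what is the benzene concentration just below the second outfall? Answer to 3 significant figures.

101 µg/L

After mixing, C = (4400·0.02700 + 542.0·247.0) / 4942 = 134000/4942 = 27.11 µg/L; combined flow 4942 ML/d.
Half-life 0.86 d → k = ln 2 / 0.86 = 0.8060 d⁻¹.
Applying C = C₀e^(−kt): 27.11 × 0.2663 = 7.220 µg/L.
At the second outfall, C = (4942·7.220 + 350.0·1430) / (4942 + 350.0) = 101.3 µg/L.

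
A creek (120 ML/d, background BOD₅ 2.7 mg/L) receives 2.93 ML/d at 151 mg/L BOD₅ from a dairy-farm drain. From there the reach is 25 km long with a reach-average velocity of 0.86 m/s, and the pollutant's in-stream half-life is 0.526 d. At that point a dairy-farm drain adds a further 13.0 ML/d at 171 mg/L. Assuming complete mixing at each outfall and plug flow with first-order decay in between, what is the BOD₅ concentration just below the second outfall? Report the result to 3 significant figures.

20.0 mg/L

Mixed concentration C = ΣQC/ΣQ = (120.0·2.700 + 2.930·151.0) / 122.9 = 766.4/122.9 = 6.235 mg/L; combined flow 122.9 ML/d.
Travel time t = 25·1000 / 0.86 = 29070 s = 8.075 h.
Half-life 0.526 d → k = ln 2 / 0.526 = 1.318 d⁻¹.
After decay, C = 6.235 × e^(−kt) = 6.235 × 0.6419 = 4.002 mg/L.
Second outfall: C = (122.9·4.002 + 13.00·171.0)/135.9 = 19.97 mg/L.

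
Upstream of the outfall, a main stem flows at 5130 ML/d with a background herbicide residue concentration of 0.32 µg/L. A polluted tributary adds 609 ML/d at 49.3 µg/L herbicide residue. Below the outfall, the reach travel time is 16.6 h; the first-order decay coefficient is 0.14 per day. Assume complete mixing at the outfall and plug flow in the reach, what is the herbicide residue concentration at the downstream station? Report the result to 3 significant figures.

5.01 µg/L

Mixed concentration C = ΣQC/ΣQ = (5130·0.3200 + 609.0·49.30) / 5739 = 31670/5739 = 5.518 µg/L.
Applying C = C₀e^(−kt): 5.518 × 0.9077 = 5.008 µg/L.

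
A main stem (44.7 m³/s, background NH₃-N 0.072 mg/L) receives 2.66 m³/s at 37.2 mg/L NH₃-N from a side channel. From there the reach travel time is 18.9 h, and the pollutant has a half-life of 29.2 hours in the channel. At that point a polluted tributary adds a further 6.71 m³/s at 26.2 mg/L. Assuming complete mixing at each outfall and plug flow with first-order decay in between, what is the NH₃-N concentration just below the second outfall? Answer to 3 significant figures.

4.46 mg/L

Mass balance: C = (44.70·0.07200 + 2.660·37.20) / 47.36 = 102.2/47.36 = 2.157 mg/L; combined flow 47.36 m³/s.
Half-life 29.2 h → k = ln 2 / 29.2 = 0.02374 h⁻¹ = 0.5697 d⁻¹.
Applying C = C₀e^(−kt): 2.157 × 0.6385 = 1.377 mg/L.
Second outfall: C = (47.36·1.377 + 6.710·26.20)/54.07 = 4.458 mg/L.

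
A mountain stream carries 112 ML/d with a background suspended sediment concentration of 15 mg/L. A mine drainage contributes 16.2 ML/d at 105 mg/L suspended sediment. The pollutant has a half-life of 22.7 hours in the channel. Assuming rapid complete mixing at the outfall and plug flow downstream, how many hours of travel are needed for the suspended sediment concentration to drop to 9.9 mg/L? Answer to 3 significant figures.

Flow-weighted average: C = (112.0·15.00 + 16.20·105.0) / 128.2 = 3381/128.2 = 26.37 mg/L.
Half-life 22.7 h → k = ln 2 / 22.7 = 0.03054 h⁻¹ = 0.7328 d⁻¹.
26.37·exp(−k·t) = 9.9 → t = ln(26.37/9.9)/k = 115500 s = 32.09 h.

32.1 h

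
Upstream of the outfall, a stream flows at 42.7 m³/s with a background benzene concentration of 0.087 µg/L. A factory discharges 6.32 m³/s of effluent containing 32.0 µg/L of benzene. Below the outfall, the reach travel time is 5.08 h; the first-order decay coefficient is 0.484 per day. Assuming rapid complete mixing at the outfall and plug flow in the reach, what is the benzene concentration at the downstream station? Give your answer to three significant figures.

3.79 µg/L

Mass balance: C = (42.70·0.08700 + 6.320·32.00) / 49.02 = 206.0/49.02 = 4.201 µg/L.
After decay, C = 4.201 × e^(−kt) = 4.201 × 0.9026 = 3.792 µg/L.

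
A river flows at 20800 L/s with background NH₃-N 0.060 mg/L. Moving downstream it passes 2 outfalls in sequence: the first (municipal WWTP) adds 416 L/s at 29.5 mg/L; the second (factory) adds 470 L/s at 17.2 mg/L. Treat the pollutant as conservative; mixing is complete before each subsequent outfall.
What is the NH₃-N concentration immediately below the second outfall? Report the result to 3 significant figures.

Outfall 1: combined Q = 21220 L/s; C = (20800·0.06000 + 416.0·29.50)/21220 = 0.6373 mg/L.
Outfall 2: combined Q = 21690 L/s; C = (21220·0.6373 + 470.0·17.20)/21690 = 0.9962 mg/L.

0.996 mg/L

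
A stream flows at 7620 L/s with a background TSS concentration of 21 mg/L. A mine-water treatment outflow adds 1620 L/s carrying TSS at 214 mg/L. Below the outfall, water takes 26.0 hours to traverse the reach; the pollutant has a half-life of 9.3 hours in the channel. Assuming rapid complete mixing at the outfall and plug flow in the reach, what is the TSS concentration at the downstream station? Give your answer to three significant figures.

After mixing, C = (7620·21.00 + 1620·214.0) / 9240 = 506700/9240 = 54.84 mg/L.
Half-life 9.3 h → k = ln 2 / 9.3 = 0.07453 h⁻¹ = 1.789 d⁻¹.
Applying C = C₀e^(−kt): 54.84 × 0.1440 = 7.898 mg/L.

7.90 mg/L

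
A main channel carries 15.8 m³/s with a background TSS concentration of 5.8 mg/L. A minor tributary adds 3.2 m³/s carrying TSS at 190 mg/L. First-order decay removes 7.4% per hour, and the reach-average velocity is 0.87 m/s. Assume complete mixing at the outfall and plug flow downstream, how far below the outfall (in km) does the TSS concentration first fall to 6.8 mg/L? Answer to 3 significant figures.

68.8 km

Mass balance: C = (15.80·5.800 + 3.200·190.0) / 19.00 = 699.6/19.00 = 36.82 mg/L.
7.4%/h lost → k = −ln(1 − 0.074) = 0.07688 h⁻¹.
Set 36.82·exp(−k·t) = 6.8 → t = ln(36.82/6.8)/k = 79100 s = 21.97 h.
Distance = v·t = 0.87·79100 = 68820 m = 68.82 km.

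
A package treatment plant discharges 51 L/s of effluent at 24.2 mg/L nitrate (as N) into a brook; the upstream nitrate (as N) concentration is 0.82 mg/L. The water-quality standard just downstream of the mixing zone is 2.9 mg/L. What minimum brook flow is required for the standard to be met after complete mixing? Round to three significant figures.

522 L/s

Set C_mix = 2.9: (Q·0.8200 + 51.00·24.20) / (Q + 51.00) = 2.9
→ Q = 51.00·(24.20 − 2.9)/(2.9 − 0.8200) = 522.3 L/s.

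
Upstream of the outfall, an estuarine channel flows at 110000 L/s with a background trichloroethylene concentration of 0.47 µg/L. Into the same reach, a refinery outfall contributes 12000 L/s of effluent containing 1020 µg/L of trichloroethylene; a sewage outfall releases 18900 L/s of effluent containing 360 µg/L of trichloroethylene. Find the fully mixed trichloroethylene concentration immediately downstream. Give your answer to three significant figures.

Mass balance: C = (110000·0.4700 + 12000·1020 + 18900·360.0) / 140900 = 19100000/140900 = 135.5 µg/L.

136 µg/L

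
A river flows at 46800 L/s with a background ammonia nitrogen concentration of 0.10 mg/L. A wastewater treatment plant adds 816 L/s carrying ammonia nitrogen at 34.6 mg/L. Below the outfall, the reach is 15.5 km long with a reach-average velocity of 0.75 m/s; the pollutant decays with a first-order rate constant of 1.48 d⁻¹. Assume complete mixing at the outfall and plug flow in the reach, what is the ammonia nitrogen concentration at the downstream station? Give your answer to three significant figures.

0.485 mg/L

Conservation of mass: C = (46800·0.1000 + 816.0·34.60) / 47620 = 32910/47620 = 0.6912 mg/L.
Travel time t = 15.5·1000 / 0.75 = 20670 s = 5.741 h.
Applying C = C₀e^(−kt): 0.6912 × 0.7019 = 0.4852 mg/L.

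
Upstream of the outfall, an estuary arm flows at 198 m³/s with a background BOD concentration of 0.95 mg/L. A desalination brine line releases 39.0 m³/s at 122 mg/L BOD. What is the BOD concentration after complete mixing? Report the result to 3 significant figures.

20.9 mg/L

Conservation of mass: C = (198.0·0.9500 + 39.00·122.0) / 237.0 = 4946/237.0 = 20.87 mg/L.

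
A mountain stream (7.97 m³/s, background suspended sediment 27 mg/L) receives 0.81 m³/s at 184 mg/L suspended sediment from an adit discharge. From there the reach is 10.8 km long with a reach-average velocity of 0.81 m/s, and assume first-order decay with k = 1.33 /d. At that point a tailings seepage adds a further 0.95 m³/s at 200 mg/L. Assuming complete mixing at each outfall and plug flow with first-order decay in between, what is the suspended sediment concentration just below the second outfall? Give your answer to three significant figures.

50.0 mg/L

Flow-weighted average: C = (7.970·27.00 + 0.8100·184.0) / 8.780 = 364.2/8.780 = 41.48 mg/L; combined flow 8.780 m³/s.
Travel time t = 10.8·1000 / 0.81 = 13330 s = 3.704 h.
After decay, C = 41.48 × e^(−kt) = 41.48 × 0.8144 = 33.79 mg/L.
At the second outfall, C = (8.780·33.79 + 0.9500·200.0) / (8.780 + 0.9500) = 50.01 mg/L.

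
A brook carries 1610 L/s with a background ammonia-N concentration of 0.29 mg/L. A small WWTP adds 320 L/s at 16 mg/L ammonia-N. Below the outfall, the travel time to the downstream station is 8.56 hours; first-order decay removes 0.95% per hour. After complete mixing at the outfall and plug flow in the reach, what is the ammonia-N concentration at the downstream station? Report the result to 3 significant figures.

Mixed concentration C = ΣQC/ΣQ = (1610·0.2900 + 320.0·16.00) / 1930 = 5587/1930 = 2.895 mg/L.
0.95%/h lost → k = −ln(1 − 0.0095) = 0.009545 h⁻¹.
Applying C = C₀e^(−kt): 2.895 × 0.9215 = 2.668 mg/L.

2.67 mg/L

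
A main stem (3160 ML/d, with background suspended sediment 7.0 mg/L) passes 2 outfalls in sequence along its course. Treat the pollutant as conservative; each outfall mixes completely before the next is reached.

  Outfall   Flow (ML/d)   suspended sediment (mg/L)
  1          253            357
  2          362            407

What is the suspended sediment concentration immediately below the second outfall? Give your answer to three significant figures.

68.8 mg/L

Outfall 1: combined Q = 3413 ML/d; C = (3160·7.000 + 253.0·357.0)/3413 = 32.94 mg/L.
Outfall 2: combined Q = 3775 ML/d; C = (3413·32.94 + 362.0·407.0)/3775 = 68.81 mg/L.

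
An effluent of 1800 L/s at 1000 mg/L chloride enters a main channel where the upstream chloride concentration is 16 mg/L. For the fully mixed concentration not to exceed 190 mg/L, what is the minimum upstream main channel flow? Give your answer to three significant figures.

8380 L/s

Set C_mix = 190: (Q·16.00 + 1800·1000) / (Q + 1800) = 190
→ Q = 1800·(1000 − 190)/(190 − 16.00) = 8379 L/s.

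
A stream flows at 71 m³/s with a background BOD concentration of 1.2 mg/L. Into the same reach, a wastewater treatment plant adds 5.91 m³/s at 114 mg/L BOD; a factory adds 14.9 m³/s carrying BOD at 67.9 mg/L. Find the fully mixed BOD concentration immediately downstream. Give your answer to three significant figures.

Flow-weighted average: C = (71.00·1.200 + 5.910·114.0 + 14.90·67.90) / 91.81 = 1771/91.81 = 19.29 mg/L.

19.3 mg/L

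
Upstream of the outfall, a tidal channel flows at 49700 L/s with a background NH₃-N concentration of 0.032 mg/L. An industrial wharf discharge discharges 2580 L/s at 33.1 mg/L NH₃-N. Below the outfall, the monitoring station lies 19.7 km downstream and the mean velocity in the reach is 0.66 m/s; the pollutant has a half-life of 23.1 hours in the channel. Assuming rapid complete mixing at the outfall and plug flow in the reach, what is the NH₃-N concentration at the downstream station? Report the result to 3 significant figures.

After mixing, C = (49700·0.03200 + 2580·33.10) / 52280 = 86990/52280 = 1.664 mg/L.
Travel time t = 19.7·1000 / 0.66 = 29850 s = 8.291 h.
Half-life 23.1 h → k = ln 2 / 23.1 = 0.03001 h⁻¹ = 0.7202 d⁻¹.
First-order decay: C = 1.664·exp(−k·t) = 1.664·0.7797 = 1.297 mg/L.

1.30 mg/L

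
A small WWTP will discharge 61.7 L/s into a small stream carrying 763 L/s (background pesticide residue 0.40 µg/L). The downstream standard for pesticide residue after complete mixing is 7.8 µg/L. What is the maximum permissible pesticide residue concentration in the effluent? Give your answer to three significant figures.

99.3 µg/L

At the limit, (Qr·Cr + Qe·Cₑ)/(Qr + Qe) = 7.8:
Cₑ = (824.7·7.8 − 763.0·0.4000) / 61.70 = 99.31 µg/L.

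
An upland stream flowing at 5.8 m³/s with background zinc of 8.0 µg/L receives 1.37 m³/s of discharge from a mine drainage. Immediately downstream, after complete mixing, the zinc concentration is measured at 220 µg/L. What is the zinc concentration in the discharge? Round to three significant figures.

1120 µg/L

Mass balance: 5.800·8.000 + 1.370·Cₑ = 7.170·220.0
→ Cₑ = (7.170·220.0 − 5.800·8.000) / 1.370 = 1118 µg/L.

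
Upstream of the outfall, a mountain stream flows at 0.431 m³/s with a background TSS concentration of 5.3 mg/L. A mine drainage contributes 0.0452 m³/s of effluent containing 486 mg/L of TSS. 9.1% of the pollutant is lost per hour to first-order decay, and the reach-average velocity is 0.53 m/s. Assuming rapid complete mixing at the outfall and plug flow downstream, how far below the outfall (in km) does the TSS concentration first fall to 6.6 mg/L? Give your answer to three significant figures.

40.9 km

Mixed concentration C = ΣQC/ΣQ = (0.4310·5.300 + 0.04520·486.0) / 0.4762 = 24.25/0.4762 = 50.93 mg/L.
9.1%/h lost → k = −ln(1 − 0.091) = 0.09541 h⁻¹.
Set 50.93·exp(−k·t) = 6.6 → t = ln(50.93/6.6)/k = 77100 s = 21.42 h.
Distance = v·t = 0.53·77100 = 40860 m = 40.86 km.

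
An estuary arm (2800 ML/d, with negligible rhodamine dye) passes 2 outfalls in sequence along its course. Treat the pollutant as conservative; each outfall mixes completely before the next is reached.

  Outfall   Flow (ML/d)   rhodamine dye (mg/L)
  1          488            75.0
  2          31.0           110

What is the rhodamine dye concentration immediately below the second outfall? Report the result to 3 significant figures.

12.1 mg/L

Outfall 1: combined Q = 3288 ML/d; C = (2800·0 + 488.0·75.00)/3288 = 11.13 mg/L.
Outfall 2: combined Q = 3319 ML/d; C = (3288·11.13 + 31.00·110.0)/3319 = 12.05 mg/L.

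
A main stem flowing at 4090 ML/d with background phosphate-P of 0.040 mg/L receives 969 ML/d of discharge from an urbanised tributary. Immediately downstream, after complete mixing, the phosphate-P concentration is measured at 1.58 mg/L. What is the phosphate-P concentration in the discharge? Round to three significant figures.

8.08 mg/L

Mass balance: 4090·0.04000 + 969.0·Cₑ = 5059·1.580
→ Cₑ = (5059·1.580 − 4090·0.04000) / 969.0 = 8.080 mg/L.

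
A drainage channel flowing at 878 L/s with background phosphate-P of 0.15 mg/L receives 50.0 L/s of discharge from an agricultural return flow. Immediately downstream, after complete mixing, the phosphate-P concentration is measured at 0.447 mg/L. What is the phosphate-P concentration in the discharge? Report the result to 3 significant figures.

Mass balance: 878.0·0.1500 + 50.00·Cₑ = 928.0·0.4470
→ Cₑ = (928.0·0.4470 − 878.0·0.1500) / 50.00 = 5.662 mg/L.

5.66 mg/L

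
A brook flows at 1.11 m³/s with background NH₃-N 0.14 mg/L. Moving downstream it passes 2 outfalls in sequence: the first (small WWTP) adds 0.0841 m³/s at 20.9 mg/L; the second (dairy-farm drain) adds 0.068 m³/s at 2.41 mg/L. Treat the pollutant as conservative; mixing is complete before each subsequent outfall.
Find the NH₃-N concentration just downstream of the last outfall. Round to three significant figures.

1.65 mg/L

After outfall 1: Q = 1.110 + 0.08410 = 1.194 m³/s; C = (1.110·0.1400 + 0.08410·20.90)/1.194 = 1.602 mg/L.
After outfall 2: Q = 1.194 + 0.06800 = 1.262 m³/s; C = (1.194·1.602 + 0.06800·2.410)/1.262 = 1.646 mg/L.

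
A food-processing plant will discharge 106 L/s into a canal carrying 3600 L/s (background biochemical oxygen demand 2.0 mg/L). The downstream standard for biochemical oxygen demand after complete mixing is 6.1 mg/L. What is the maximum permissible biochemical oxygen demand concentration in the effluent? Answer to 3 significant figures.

145 mg/L

At the limit, (Qr·Cr + Qe·Cₑ)/(Qr + Qe) = 6.1:
Cₑ = (3706·6.1 − 3600·2.000) / 106.0 = 145.3 mg/L.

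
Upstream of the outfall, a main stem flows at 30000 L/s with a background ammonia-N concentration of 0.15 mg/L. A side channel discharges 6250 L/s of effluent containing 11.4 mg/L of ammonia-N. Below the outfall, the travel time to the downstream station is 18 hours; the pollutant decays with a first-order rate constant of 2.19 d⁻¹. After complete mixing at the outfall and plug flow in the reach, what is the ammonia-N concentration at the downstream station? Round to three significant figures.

0.404 mg/L

Mixed concentration C = ΣQC/ΣQ = (30000·0.1500 + 6250·11.40) / 36250 = 75750/36250 = 2.090 mg/L.
First-order decay: C = 2.090·exp(−k·t) = 2.090·0.1935 = 0.4043 mg/L.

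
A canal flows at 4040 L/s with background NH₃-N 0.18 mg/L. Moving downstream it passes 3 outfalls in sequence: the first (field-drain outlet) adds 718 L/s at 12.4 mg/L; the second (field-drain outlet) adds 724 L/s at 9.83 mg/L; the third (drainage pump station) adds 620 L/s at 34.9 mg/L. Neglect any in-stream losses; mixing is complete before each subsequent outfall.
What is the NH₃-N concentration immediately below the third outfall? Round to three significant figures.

6.29 mg/L

After outfall 1: Q = 4040 + 718.0 = 4758 L/s; C = (4040·0.1800 + 718.0·12.40)/4758 = 2.024 mg/L.
After outfall 2: Q = 4758 + 724.0 = 5482 L/s; C = (4758·2.024 + 724.0·9.830)/5482 = 3.055 mg/L.
After outfall 3: Q = 5482 + 620.0 = 6102 L/s; C = (5482·3.055 + 620.0·34.90)/6102 = 6.291 mg/L.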